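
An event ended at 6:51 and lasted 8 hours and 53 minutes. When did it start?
Starting time: 6:51 = 411 total minutes past 12:00
Subtracting: 8 hours and 53 minutes = 533 minutes
411 - 533 = -122 (negative, add 12 hours = 720) = 598 minutes
= 9 hours and 58 minutes past 12:00 = 9:58

Final answer: 9:58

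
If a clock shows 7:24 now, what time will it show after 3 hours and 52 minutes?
Starting time: 7:24
Adding 52 minutes to 24 minutes: 24 + 52 = 76 minutes = 1 hour and 16 minutes
Adding 3 hours: 7 + 3 + 1 (carry) = 11
Final time: 11:16

Final answer: 11:16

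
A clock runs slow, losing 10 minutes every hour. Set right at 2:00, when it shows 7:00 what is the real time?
For every 60 true minutes, the faulty clock advances 50 minutes, so 1 faulty-clock minute corresponds to 60/50 true minutes.
From 2:00 to 7:00 on the faulty dial is 300 minutes.
True elapsed: 300 x 60/50 = 360 minutes = 6 hours.
True time: 2:00 + 6 hours = 8:00.

Final answer: 8:00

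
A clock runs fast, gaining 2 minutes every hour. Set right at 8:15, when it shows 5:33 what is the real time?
For every 60 true minutes, the faulty clock advances 62 minutes, so 1 faulty-clock minute corresponds to 60/62 true minutes.
From 8:15 to 5:33 on the faulty dial is 558 minutes.
True elapsed: 558 x 60/62 = 540 minutes = 9 hours.
True time: 8:15 + 9 hours = 5:15.

Final answer: 5:15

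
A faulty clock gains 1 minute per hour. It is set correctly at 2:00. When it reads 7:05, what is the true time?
For every 60 true minutes, the faulty clock advances 61 minutes, so 1 faulty-clock minute corresponds to 60/61 true minutes.
From 2:00 to 7:05 on the faulty dial is 305 minutes.
True elapsed: 305 x 60/61 = 300 minutes = 5 hours.
True time: 2:00 + 5 hours = 7:00.

Final answer: 7:00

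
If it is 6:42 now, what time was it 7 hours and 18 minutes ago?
Starting time: 6:42 = 402 total minutes past 12:00
Subtracting: 7 hours and 18 minutes = 438 minutes
402 - 438 = -36 (negative, add 12 hours = 720) = 684 minutes
= 11 hours and 24 minutes past 12:00 = 11:24

Final answer: 11:24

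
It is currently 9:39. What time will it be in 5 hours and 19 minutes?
Starting time: 9:39
Adding 19 minutes to 39 minutes: 39 + 19 = 58 minutes
Adding 5 hours: 9 + 5 = 14 - 12 = 2
Final time: 2:58

Final answer: 2:58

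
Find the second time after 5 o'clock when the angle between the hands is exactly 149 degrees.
At t minutes past 5:00, the hour hand is at 30 x 5 + 0.5t degrees and the minute hand is at 6t degrees.
The smaller angle between them is 149 degrees when |30H - 5.5t| = 149 or |30H - 5.5t| = 211.
With H = 5, solve 30 x 5 - 5.5t = +/- target for each target:
  t = (30 x 5 - 149) / 5.5 = 0.18
  t = (30 x 5 + 149) / 5.5 = 54.36
  t = (30 x 5 - 211) / 5.5 = -11.09 (outside (0, 60))
  t = (30 x 5 + 211) / 5.5 = 65.64 (outside (0, 60))
Valid solutions in (0, 60): {0.18, 54.36} minutes.
The second occurrence is t = 54.36 minutes.
The hands form a 149-degree angle at 54.36 minutes past 5:00.

Final answer: 54.36 minutes past 5:00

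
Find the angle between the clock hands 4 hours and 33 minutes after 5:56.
First find the time 4 hours and 33 minutes after 5:56.
Total minutes: 5 x 60 + 56 + 4 x 60 + 33 = 629.
629 mod 720 = 629 minutes = 10:29.
Now compute the angle at 10:29:
Hour hand: 10 x 30 + 29 x 0.5 = 314.5 degrees
Minute hand: 29 x 6 = 174 degrees
Difference: |314.5 - 174| = 140.5 degrees
The angle is 140.5 degrees

Final answer: 140.5 degrees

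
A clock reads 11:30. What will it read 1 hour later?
Starting time: 11:30
Adding 0 minutes to 30 minutes: 30 + 0 = 30 minutes
Adding 1 hour: 11 + 1 = 12
Final time: 12:30

Final answer: 12:30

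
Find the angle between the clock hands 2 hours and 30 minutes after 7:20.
First find the time 2 hours and 30 minutes after 7:20.
Total minutes: 7 x 60 + 20 + 2 x 60 + 30 = 590.
590 mod 720 = 590 minutes = 9:50.
Now compute the angle at 9:50:
Hour hand: 9 x 30 + 50 x 0.5 = 295 degrees
Minute hand: 50 x 6 = 300 degrees
Difference: |295 - 300| = 5 degrees
The angle is 5 degrees

Final answer: 5 degrees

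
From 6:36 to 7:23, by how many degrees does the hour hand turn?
The hour hand moves 0.5 degrees per minute.
Time elapsed: 7:23 - 6:36 = 47 minutes
Angular displacement: 47 x 0.5 = 23.5 degrees

Final answer: 23.5 degrees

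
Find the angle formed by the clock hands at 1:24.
Hour hand position: 1 x 30 + 24 x 0.5 = 42 degrees
Minute hand position: 24 x 6 = 144 degrees
Difference: |42 - 144| = 102 degrees
The angle between the hands is 102 degrees

Final answer: 102 degrees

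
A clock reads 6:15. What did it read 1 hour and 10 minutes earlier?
Starting time: 6:15 = 375 total minutes past 12:00
Subtracting: 1 hour and 10 minutes = 70 minutes
375 - 70 = 305 minutes
= 5 hours and 5 minutes past 12:00 = 5:05

Final answer: 5:05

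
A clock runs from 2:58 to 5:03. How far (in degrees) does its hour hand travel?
The hour hand moves 0.5 degrees per minute.
Time elapsed: 5:03 - 2:58 = 125 minutes
Angular displacement: 125 x 0.5 = 62.5 degrees

Final answer: 62.5 degrees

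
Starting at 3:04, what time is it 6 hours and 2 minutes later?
Starting time: 3:04
Adding 2 minutes to 4 minutes: 4 + 2 = 6 minutes
Adding 6 hours: 3 + 6 = 9
Final time: 9:06

Final answer: 9:06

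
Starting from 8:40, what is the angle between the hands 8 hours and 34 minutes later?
First find the time 8 hours and 34 minutes after 8:40.
Total minutes: 8 x 60 + 40 + 8 x 60 + 34 = 1034.
1034 mod 720 = 314 minutes = 5:14.
Now compute the angle at 5:14:
Hour hand: 5 x 30 + 14 x 0.5 = 157 degrees
Minute hand: 14 x 6 = 84 degrees
Difference: |157 - 84| = 73 degrees
The angle is 73 degrees

Final answer: 73 degrees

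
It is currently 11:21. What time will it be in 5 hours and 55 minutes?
Starting time: 11:21
Adding 55 minutes to 21 minutes: 21 + 55 = 76 minutes = 1 hour and 16 minutes
Adding 5 hours: 11 + 5 + 1 (carry) = 17 - 12 = 5
Final time: 5:16

Final answer: 5:16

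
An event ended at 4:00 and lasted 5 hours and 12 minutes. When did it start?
Starting time: 4:00 = 240 total minutes past 12:00
Subtracting: 5 hours and 12 minutes = 312 minutes
240 - 312 = -72 (negative, add 12 hours = 720) = 648 minutes
= 10 hours and 48 minutes past 12:00 = 10:48

Final answer: 10:48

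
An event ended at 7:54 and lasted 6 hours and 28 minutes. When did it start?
Starting time: 7:54 = 474 total minutes past 12:00
Subtracting: 6 hours and 28 minutes = 388 minutes
474 - 388 = 86 minutes
= 1 hour and 26 minutes past 12:00 = 1:26

Final answer: 1:26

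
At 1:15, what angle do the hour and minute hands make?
Hour hand position: 1 x 30 + 15 x 0.5 = 37.5 degrees
Minute hand position: 15 x 6 = 90 degrees
Difference: |37.5 - 90| = 52.5 degrees
The angle between the hands is 52.5 degrees

Final answer: 52.5 degrees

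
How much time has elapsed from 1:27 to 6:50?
From 1:27 to 6:50:
(6 x 60 + 50) - (1 x 60 + 27) = 410 - 87 = 323 minutes
= 5 hours and 23 minutes

Final answer: 5 hours and 23 minutes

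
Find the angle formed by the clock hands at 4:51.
Hour hand position: 4 x 30 + 51 x 0.5 = 145.5 degrees
Minute hand position: 51 x 6 = 306 degrees
Difference: |145.5 - 306| = 160.5 degrees
The angle between the hands is 160.5 degrees

Final answer: 160.5 degrees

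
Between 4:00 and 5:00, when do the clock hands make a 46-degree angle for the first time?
At t minutes past 4:00, the hour hand is at 30 x 4 + 0.5t degrees and the minute hand is at 6t degrees.
The smaller angle between them is 46 degrees when |30H - 5.5t| = 46 or |30H - 5.5t| = 314.
With H = 4, solve 30 x 4 - 5.5t = +/- target for each target:
  t = (30 x 4 - 46) / 5.5 = 13.45
  t = (30 x 4 + 46) / 5.5 = 30.18
  t = (30 x 4 - 314) / 5.5 = -35.27 (outside (0, 60))
  t = (30 x 4 + 314) / 5.5 = 78.91 (outside (0, 60))
Valid solutions in (0, 60): {13.45, 30.18} minutes.
The first occurrence is t = 13.45 minutes.
The hands form a 46-degree angle at 13.45 minutes past 4:00.

Final answer: 13.45 minutes past 4:00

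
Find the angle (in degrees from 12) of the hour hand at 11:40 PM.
The hour hand moves 30 degrees per hour and 0.5 degrees per minute.
At 11:40: (11) x 30 + 40 x 0.5 = 330 + 20 = 350 degrees

Final answer: 350 degrees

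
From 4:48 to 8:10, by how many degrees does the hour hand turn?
The hour hand moves 0.5 degrees per minute.
Time elapsed: 8:10 - 4:48 = 202 minutes
Angular displacement: 202 x 0.5 = 101 degrees

Final answer: 101 degrees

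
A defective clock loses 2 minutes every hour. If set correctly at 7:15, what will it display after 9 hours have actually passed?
For every 60 true minutes, the faulty clock advances 60 - 2 = 58 minutes.
True elapsed: 9 hours = 540 minutes.
Faulty clock advances: 540 x 58/60 = 522 minutes (drift: 18 minutes behind).
Shown time: 7:15 + 522 minutes = 3:57.

Final answer: 3:57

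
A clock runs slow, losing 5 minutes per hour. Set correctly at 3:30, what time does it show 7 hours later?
For every 60 true minutes, the faulty clock advances 60 - 5 = 55 minutes.
True elapsed: 7 hours = 420 minutes.
Faulty clock advances: 420 x 55/60 = 385 minutes (drift: 35 minutes behind).
Shown time: 3:30 + 385 minutes = 9:55.

Final answer: 9:55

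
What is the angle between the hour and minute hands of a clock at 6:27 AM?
Hour hand position: 6 x 30 + 27 x 0.5 = 193.5 degrees
Minute hand position: 27 x 6 = 162 degrees
Difference: |193.5 - 162| = 31.5 degrees
The angle between the hands is 31.5 degrees

Final answer: 31.5 degrees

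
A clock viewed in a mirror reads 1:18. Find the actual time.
Reflection across the vertical (12-6) axis maps a hand at angle A degrees to (360 - A) degrees, which sends a reading of T minutes past 12:00 to (720 - T) minutes past 12:00.
Mirror reads 1:18 = 78 minutes past 12:00.
Actual time: (720 - 78) mod 720 = 642 minutes = 10:42.

Final answer: 10:42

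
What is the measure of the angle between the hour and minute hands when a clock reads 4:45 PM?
Hour hand position: 4 x 30 + 45 x 0.5 = 142.5 degrees
Minute hand position: 45 x 6 = 270 degrees
Difference: |142.5 - 270| = 127.5 degrees
The angle between the hands is 127.5 degrees

Final answer: 127.5 degrees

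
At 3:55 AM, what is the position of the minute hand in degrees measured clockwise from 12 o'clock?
The minute hand moves 6 degrees per minute.
At 3:55: 55 x 6 = 330 degrees

Final answer: 330 degrees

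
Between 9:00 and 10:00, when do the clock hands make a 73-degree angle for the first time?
At t minutes past 9:00, the hour hand is at 30 x 9 + 0.5t degrees and the minute hand is at 6t degrees.
The smaller angle between them is 73 degrees when |30H - 5.5t| = 73 or |30H - 5.5t| = 287.
With H = 9, solve 30 x 9 - 5.5t = +/- target for each target:
  t = (30 x 9 - 73) / 5.5 = 35.82
  t = (30 x 9 + 73) / 5.5 = 62.36 (outside (0, 60))
  t = (30 x 9 - 287) / 5.5 = -3.09 (outside (0, 60))
  t = (30 x 9 + 287) / 5.5 = 101.27 (outside (0, 60))
Valid solutions in (0, 60): {35.82} minutes.
The first occurrence is t = 35.82 minutes.
The hands form a 73-degree angle at 35.82 minutes past 9:00.

Final answer: 35.82 minutes past 9:00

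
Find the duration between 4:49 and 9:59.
From 4:49 to 9:59:
(9 x 60 + 59) - (4 x 60 + 49) = 599 - 289 = 310 minutes
= 5 hours and 10 minutes

Final answer: 5 hours and 10 minutes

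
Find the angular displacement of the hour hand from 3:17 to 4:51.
The hour hand moves 0.5 degrees per minute.
Time elapsed: 4:51 - 3:17 = 94 minutes
Angular displacement: 94 x 0.5 = 47 degrees

Final answer: 47 degrees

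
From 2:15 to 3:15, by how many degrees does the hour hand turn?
The hour hand moves 0.5 degrees per minute.
Time elapsed: 3:15 - 2:15 = 60 minutes
Angular displacement: 60 x 0.5 = 30 degrees

Final answer: 30 degrees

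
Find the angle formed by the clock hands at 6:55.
Hour hand position: 6 x 30 + 55 x 0.5 = 207.5 degrees
Minute hand position: 55 x 6 = 330 degrees
Difference: |207.5 - 330| = 122.5 degrees
The angle between the hands is 122.5 degrees

Final answer: 122.5 degrees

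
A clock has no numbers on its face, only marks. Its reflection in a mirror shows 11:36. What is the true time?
Reflection across the vertical (12-6) axis maps a hand at angle A degrees to (360 - A) degrees, which sends a reading of T minutes past 12:00 to (720 - T) minutes past 12:00.
Mirror reads 11:36 = 696 minutes past 12:00.
Actual time: (720 - 696) mod 720 = 24 minutes = 12:24.

Final answer: 12:24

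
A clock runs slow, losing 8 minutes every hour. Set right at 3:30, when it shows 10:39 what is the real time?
For every 60 true minutes, the faulty clock advances 52 minutes, so 1 faulty-clock minute corresponds to 60/52 true minutes.
From 3:30 to 10:39 on the faulty dial is 429 minutes.
True elapsed: 429 x 60/52 = 495 minutes = 8 hours and 15 minutes.
True time: 3:30 + 8 hours and 15 minutes = 11:45.

Final answer: 11:45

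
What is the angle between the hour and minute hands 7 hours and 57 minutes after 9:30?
First find the time 7 hours and 57 minutes after 9:30.
Total minutes: 9 x 60 + 30 + 7 x 60 + 57 = 1047.
1047 mod 720 = 327 minutes = 5:27.
Now compute the angle at 5:27:
Hour hand: 5 x 30 + 27 x 0.5 = 163.5 degrees
Minute hand: 27 x 6 = 162 degrees
Difference: |163.5 - 162| = 1.5 degrees
The angle is 1.5 degrees

Final answer: 1.5 degrees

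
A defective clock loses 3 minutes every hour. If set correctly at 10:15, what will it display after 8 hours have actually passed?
For every 60 true minutes, the faulty clock advances 60 - 3 = 57 minutes.
True elapsed: 8 hours = 480 minutes.
Faulty clock advances: 480 x 57/60 = 456 minutes (drift: 24 minutes behind).
Shown time: 10:15 + 456 minutes = 5:51.

Final answer: 5:51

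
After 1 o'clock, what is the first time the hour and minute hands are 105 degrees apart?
At t minutes past 1:00, the hour hand is at 30 x 1 + 0.5t degrees and the minute hand is at 6t degrees.
The smaller angle between them is 105 degrees when |30H - 5.5t| = 105 or |30H - 5.5t| = 255.
With H = 1, solve 30 x 1 - 5.5t = +/- target for each target:
  t = (30 x 1 - 105) / 5.5 = -13.64 (outside (0, 60))
  t = (30 x 1 + 105) / 5.5 = 24.55
  t = (30 x 1 - 255) / 5.5 = -40.91 (outside (0, 60))
  t = (30 x 1 + 255) / 5.5 = 51.82
Valid solutions in (0, 60): {24.55, 51.82} minutes.
The first occurrence is t = 24.55 minutes.
The hands form a 105-degree angle at 24.55 minutes past 1:00.

Final answer: 24.55 minutes past 1:00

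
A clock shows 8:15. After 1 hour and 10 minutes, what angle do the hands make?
First find the time 1 hour and 10 minutes after 8:15.
Total minutes: 8 x 60 + 15 + 1 x 60 + 10 = 565.
565 mod 720 = 565 minutes = 9:25.
Now compute the angle at 9:25:
Hour hand: 9 x 30 + 25 x 0.5 = 282.5 degrees
Minute hand: 25 x 6 = 150 degrees
Difference: |282.5 - 150| = 132.5 degrees
The angle is 132.5 degrees

Final answer: 132.5 degrees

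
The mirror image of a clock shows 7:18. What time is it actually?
Reflection across the vertical (12-6) axis maps a hand at angle A degrees to (360 - A) degrees, which sends a reading of T minutes past 12:00 to (720 - T) minutes past 12:00.
Mirror reads 7:18 = 438 minutes past 12:00.
Actual time: (720 - 438) mod 720 = 282 minutes = 4:42.

Final answer: 4:42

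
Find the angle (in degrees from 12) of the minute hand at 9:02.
The minute hand moves 6 degrees per minute.
At 9:02: 2 x 6 = 12 degrees

Final answer: 12 degrees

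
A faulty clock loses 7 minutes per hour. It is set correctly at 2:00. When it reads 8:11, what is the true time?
For every 60 true minutes, the faulty clock advances 53 minutes, so 1 faulty-clock minute corresponds to 60/53 true minutes.
From 2:00 to 8:11 on the faulty dial is 371 minutes.
True elapsed: 371 x 60/53 = 420 minutes = 7 hours.
True time: 2:00 + 7 hours = 9:00.

Final answer: 9:00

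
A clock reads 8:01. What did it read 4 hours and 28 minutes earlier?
Starting time: 8:01 = 481 total minutes past 12:00
Subtracting: 4 hours and 28 minutes = 268 minutes
481 - 268 = 213 minutes
= 3 hours and 33 minutes past 12:00 = 3:33

Final answer: 3:33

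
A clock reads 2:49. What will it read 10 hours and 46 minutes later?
Starting time: 2:49
Adding 46 minutes to 49 minutes: 49 + 46 = 95 minutes = 1 hour and 35 minutes
Adding 10 hours: 2 + 10 + 1 (carry) = 13 - 12 = 1
Final time: 1:35

Final answer: 1:35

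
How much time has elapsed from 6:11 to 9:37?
From 6:11 to 9:37:
(9 x 60 + 37) - (6 x 60 + 11) = 577 - 371 = 206 minutes
= 3 hours and 26 minutes

Final answer: 3 hours and 26 minutes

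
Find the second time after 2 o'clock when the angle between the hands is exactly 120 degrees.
At t minutes past 2:00, the hour hand is at 30 x 2 + 0.5t degrees and the minute hand is at 6t degrees.
The smaller angle between them is 120 degrees when |30H - 5.5t| = 120 or |30H - 5.5t| = 240.
With H = 2, solve 30 x 2 - 5.5t = +/- target for each target:
  t = (30 x 2 - 120) / 5.5 = -10.91 (outside (0, 60))
  t = (30 x 2 + 120) / 5.5 = 32.73
  t = (30 x 2 - 240) / 5.5 = -32.73 (outside (0, 60))
  t = (30 x 2 + 240) / 5.5 = 54.55
Valid solutions in (0, 60): {32.73, 54.55} minutes.
The second occurrence is t = 54.55 minutes.
The hands form a 120-degree angle at 54.55 minutes past 2:00.

Final answer: 54.55 minutes past 2:00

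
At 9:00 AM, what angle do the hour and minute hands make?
Hour hand position: 9 x 30 + 0 x 0.5 = 270 degrees
Minute hand position: 0 x 6 = 0 degrees
Difference: |270 - 0| = 270 degrees
Since 270 > 180, the smaller angle is 360 - 270 = 90 degrees

Final answer: 90 degrees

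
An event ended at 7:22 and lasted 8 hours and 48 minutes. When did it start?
Starting time: 7:22 = 442 total minutes past 12:00
Subtracting: 8 hours and 48 minutes = 528 minutes
442 - 528 = -86 (negative, add 12 hours = 720) = 634 minutes
= 10 hours and 34 minutes past 12:00 = 10:34

Final answer: 10:34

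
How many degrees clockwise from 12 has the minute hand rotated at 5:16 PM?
The minute hand moves 6 degrees per minute.
At 5:16: 16 x 6 = 96 degrees

Final answer: 96 degrees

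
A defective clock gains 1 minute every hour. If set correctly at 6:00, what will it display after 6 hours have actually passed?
For every 60 true minutes, the faulty clock advances 60 + 1 = 61 minutes.
True elapsed: 6 hours = 360 minutes.
Faulty clock advances: 360 x 61/60 = 366 minutes (drift: 6 minutes ahead).
Shown time: 6:00 + 366 minutes = 12:06.

Final answer: 12:06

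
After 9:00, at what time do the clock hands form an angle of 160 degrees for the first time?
At t minutes past 9:00, the hour hand is at 30 x 9 + 0.5t degrees and the minute hand is at 6t degrees.
The smaller angle between them is 160 degrees when |30H - 5.5t| = 160 or |30H - 5.5t| = 200.
With H = 9, solve 30 x 9 - 5.5t = +/- target for each target:
  t = (30 x 9 - 160) / 5.5 = 20
  t = (30 x 9 + 160) / 5.5 = 78.18 (outside (0, 60))
  t = (30 x 9 - 200) / 5.5 = 12.73
  t = (30 x 9 + 200) / 5.5 = 85.45 (outside (0, 60))
Valid solutions in (0, 60): {12.73, 20} minutes.
The first occurrence is t = 12.73 minutes.
The hands form a 160-degree angle at 12.73 minutes past 9:00.

Final answer: 12.73 minutes past 9:00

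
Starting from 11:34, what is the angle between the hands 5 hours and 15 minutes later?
First find the time 5 hours and 15 minutes after 11:34.
Total minutes: 11 x 60 + 34 + 5 x 60 + 15 = 1009.
1009 mod 720 = 289 minutes = 4:49.
Now compute the angle at 4:49:
Hour hand: 4 x 30 + 49 x 0.5 = 144.5 degrees
Minute hand: 49 x 6 = 294 degrees
Difference: |144.5 - 294| = 149.5 degrees
The angle is 149.5 degrees

Final answer: 149.5 degrees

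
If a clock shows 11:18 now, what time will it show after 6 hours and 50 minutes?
Starting time: 11:18
Adding 50 minutes to 18 minutes: 18 + 50 = 68 minutes = 1 hour and 8 minutes
Adding 6 hours: 11 + 6 + 1 (carry) = 18 - 12 = 6
Final time: 6:08

Final answer: 6:08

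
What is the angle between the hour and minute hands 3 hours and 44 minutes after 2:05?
First find the time 3 hours and 44 minutes after 2:05.
Total minutes: 2 x 60 + 5 + 3 x 60 + 44 = 349.
349 mod 720 = 349 minutes = 5:49.
Now compute the angle at 5:49:
Hour hand: 5 x 30 + 49 x 0.5 = 174.5 degrees
Minute hand: 49 x 6 = 294 degrees
Difference: |174.5 - 294| = 119.5 degrees
The angle is 119.5 degrees

Final answer: 119.5 degrees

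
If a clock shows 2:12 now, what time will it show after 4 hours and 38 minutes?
Starting time: 2:12
Adding 38 minutes to 12 minutes: 12 + 38 = 50 minutes
Adding 4 hours: 2 + 4 = 6
Final time: 6:50

Final answer: 6:50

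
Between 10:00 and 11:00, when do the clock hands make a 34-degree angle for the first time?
At t minutes past 10:00, the hour hand is at 30 x 10 + 0.5t degrees and the minute hand is at 6t degrees.
The smaller angle between them is 34 degrees when |30H - 5.5t| = 34 or |30H - 5.5t| = 326.
With H = 10, solve 30 x 10 - 5.5t = +/- target for each target:
  t = (30 x 10 - 34) / 5.5 = 48.36
  t = (30 x 10 + 34) / 5.5 = 60.73 (outside (0, 60))
  t = (30 x 10 - 326) / 5.5 = -4.73 (outside (0, 60))
  t = (30 x 10 + 326) / 5.5 = 113.82 (outside (0, 60))
Valid solutions in (0, 60): {48.36} minutes.
The first occurrence is t = 48.36 minutes.
The hands form a 34-degree angle at 48.36 minutes past 10:00.

Final answer: 48.36 minutes past 10:00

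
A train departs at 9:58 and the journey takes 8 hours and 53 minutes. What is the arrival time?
Starting time: 9:58
Adding 53 minutes to 58 minutes: 58 + 53 = 111 minutes = 1 hour and 51 minutes
Adding 8 hours: 9 + 8 + 1 (carry) = 18 - 12 = 6
Final time: 6:51

Final answer: 6:51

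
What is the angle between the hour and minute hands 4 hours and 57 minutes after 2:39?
First find the time 4 hours and 57 minutes after 2:39.
Total minutes: 2 x 60 + 39 + 4 x 60 + 57 = 456.
456 mod 720 = 456 minutes = 7:36.
Now compute the angle at 7:36:
Hour hand: 7 x 30 + 36 x 0.5 = 228 degrees
Minute hand: 36 x 6 = 216 degrees
Difference: |228 - 216| = 12 degrees
The angle is 12 degrees

Final answer: 12 degrees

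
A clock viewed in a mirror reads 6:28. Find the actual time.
Reflection across the vertical (12-6) axis maps a hand at angle A degrees to (360 - A) degrees, which sends a reading of T minutes past 12:00 to (720 - T) minutes past 12:00.
Mirror reads 6:28 = 388 minutes past 12:00.
Actual time: (720 - 388) mod 720 = 332 minutes = 5:32.

Final answer: 5:32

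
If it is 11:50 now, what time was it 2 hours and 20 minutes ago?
Starting time: 11:50 = 710 total minutes past 12:00
Subtracting: 2 hours and 20 minutes = 140 minutes
710 - 140 = 570 minutes
= 9 hours and 30 minutes past 12:00 = 9:30

Final answer: 9:30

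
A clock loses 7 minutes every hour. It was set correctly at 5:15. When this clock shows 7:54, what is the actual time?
For every 60 true minutes, the faulty clock advances 53 minutes, so 1 faulty-clock minute corresponds to 60/53 true minutes.
From 5:15 to 7:54 on the faulty dial is 159 minutes.
True elapsed: 159 x 60/53 = 180 minutes = 3 hours.
True time: 5:15 + 3 hours = 8:15.

Final answer: 8:15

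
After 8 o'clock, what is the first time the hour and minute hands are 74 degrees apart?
At t minutes past 8:00, the hour hand is at 30 x 8 + 0.5t degrees and the minute hand is at 6t degrees.
The smaller angle between them is 74 degrees when |30H - 5.5t| = 74 or |30H - 5.5t| = 286.
With H = 8, solve 30 x 8 - 5.5t = +/- target for each target:
  t = (30 x 8 - 74) / 5.5 = 30.18
  t = (30 x 8 + 74) / 5.5 = 57.09
  t = (30 x 8 - 286) / 5.5 = -8.36 (outside (0, 60))
  t = (30 x 8 + 286) / 5.5 = 95.64 (outside (0, 60))
Valid solutions in (0, 60): {30.18, 57.09} minutes.
The first occurrence is t = 30.18 minutes.
The hands form a 74-degree angle at 30.18 minutes past 8:00.

Final answer: 30.18 minutes past 8:00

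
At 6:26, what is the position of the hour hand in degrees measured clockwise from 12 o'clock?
The hour hand moves 30 degrees per hour and 0.5 degrees per minute.
At 6:26: (6) x 30 + 26 x 0.5 = 180 + 13 = 193 degrees

Final answer: 193 degrees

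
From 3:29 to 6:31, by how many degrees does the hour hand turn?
The hour hand moves 0.5 degrees per minute.
Time elapsed: 6:31 - 3:29 = 182 minutes
Angular displacement: 182 x 0.5 = 91 degrees

Final answer: 91 degrees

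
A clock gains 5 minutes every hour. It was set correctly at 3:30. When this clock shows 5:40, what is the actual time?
For every 60 true minutes, the faulty clock advances 65 minutes, so 1 faulty-clock minute corresponds to 60/65 true minutes.
From 3:30 to 5:40 on the faulty dial is 130 minutes.
True elapsed: 130 x 60/65 = 120 minutes = 2 hours.
True time: 3:30 + 2 hours = 5:30.

Final answer: 5:30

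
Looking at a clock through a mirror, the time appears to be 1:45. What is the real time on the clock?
Reflection across the vertical (12-6) axis maps a hand at angle A degrees to (360 - A) degrees, which sends a reading of T minutes past 12:00 to (720 - T) minutes past 12:00.
Mirror reads 1:45 = 105 minutes past 12:00.
Actual time: (720 - 105) mod 720 = 615 minutes = 10:15.

Final answer: 10:15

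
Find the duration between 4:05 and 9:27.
From 4:05 to 9:27:
(9 x 60 + 27) - (4 x 60 + 5) = 567 - 245 = 322 minutes
= 5 hours and 22 minutes

Final answer: 5 hours and 22 minutes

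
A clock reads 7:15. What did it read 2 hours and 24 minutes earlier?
Starting time: 7:15 = 435 total minutes past 12:00
Subtracting: 2 hours and 24 minutes = 144 minutes
435 - 144 = 291 minutes
= 4 hours and 51 minutes past 12:00 = 4:51

Final answer: 4:51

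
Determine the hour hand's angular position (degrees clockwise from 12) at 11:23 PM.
The hour hand moves 30 degrees per hour and 0.5 degrees per minute.
At 11:23: (11) x 30 + 23 x 0.5 = 330 + 11.5 = 341.5 degrees

Final answer: 341.5 degrees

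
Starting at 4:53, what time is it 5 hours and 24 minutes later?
Starting time: 4:53
Adding 24 minutes to 53 minutes: 53 + 24 = 77 minutes = 1 hour and 17 minutes
Adding 5 hours: 4 + 5 + 1 (carry) = 10
Final time: 10:17

Final answer: 10:17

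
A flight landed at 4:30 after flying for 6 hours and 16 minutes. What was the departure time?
Starting time: 4:30 = 270 total minutes past 12:00
Subtracting: 6 hours and 16 minutes = 376 minutes
270 - 376 = -106 (negative, add 12 hours = 720) = 614 minutes
= 10 hours and 14 minutes past 12:00 = 10:14

Final answer: 10:14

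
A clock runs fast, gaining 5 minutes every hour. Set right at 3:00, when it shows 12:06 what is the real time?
For every 60 true minutes, the faulty clock advances 65 minutes, so 1 faulty-clock minute corresponds to 60/65 true minutes.
From 3:00 to 12:06 on the faulty dial is 546 minutes.
True elapsed: 546 x 60/65 = 504 minutes = 8 hours and 24 minutes.
True time: 3:00 + 8 hours and 24 minutes = 11:24.

Final answer: 11:24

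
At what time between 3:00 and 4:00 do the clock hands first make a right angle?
At t minutes past 3:00, the hour hand is at 30 x 3 + 0.5t degrees and the minute hand is at 6t degrees.
The smaller angle between them is 90 degrees when |30H - 5.5t| = 90 or |30H - 5.5t| = 270.
With H = 3, solve 30 x 3 - 5.5t = +/- target for each target:
  t = (30 x 3 - 90) / 5.5 = 0 (outside (0, 60))
  t = (30 x 3 + 90) / 5.5 = 32.73
  t = (30 x 3 - 270) / 5.5 = -32.73 (outside (0, 60))
  t = (30 x 3 + 270) / 5.5 = 65.45 (outside (0, 60))
Valid solutions in (0, 60): {32.73} minutes.
First occurrence: t = 32.73 minutes.
The hands are at right angles at 32.73 minutes past 3:00.

Final answer: 32.73 minutes past 3:00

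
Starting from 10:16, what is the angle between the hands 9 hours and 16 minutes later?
First find the time 9 hours and 16 minutes after 10:16.
Total minutes: 10 x 60 + 16 + 9 x 60 + 16 = 1172.
1172 mod 720 = 452 minutes = 7:32.
Now compute the angle at 7:32:
Hour hand: 7 x 30 + 32 x 0.5 = 226 degrees
Minute hand: 32 x 6 = 192 degrees
Difference: |226 - 192| = 34 degrees
The angle is 34 degrees

Final answer: 34 degrees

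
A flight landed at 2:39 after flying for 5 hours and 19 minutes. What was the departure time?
Starting time: 2:39 = 159 total minutes past 12:00
Subtracting: 5 hours and 19 minutes = 319 minutes
159 - 319 = -160 (negative, add 12 hours = 720) = 560 minutes
= 9 hours and 20 minutes past 12:00 = 9:20

Final answer: 9:20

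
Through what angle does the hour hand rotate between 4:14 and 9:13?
The hour hand moves 0.5 degrees per minute.
Time elapsed: 9:13 - 4:14 = 299 minutes
Angular displacement: 299 x 0.5 = 149.5 degrees

Final answer: 149.5 degrees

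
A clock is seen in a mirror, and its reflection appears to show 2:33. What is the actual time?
Reflection across the vertical (12-6) axis maps a hand at angle A degrees to (360 - A) degrees, which sends a reading of T minutes past 12:00 to (720 - T) minutes past 12:00.
Mirror reads 2:33 = 153 minutes past 12:00.
Actual time: (720 - 153) mod 720 = 567 minutes = 9:27.

Final answer: 9:27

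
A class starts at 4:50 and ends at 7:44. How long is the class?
From 4:50 to 7:44:
(7 x 60 + 44) - (4 x 60 + 50) = 464 - 290 = 174 minutes
= 2 hours and 54 minutes

Final answer: 2 hours and 54 minutes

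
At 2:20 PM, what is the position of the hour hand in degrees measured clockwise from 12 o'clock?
The hour hand moves 30 degrees per hour and 0.5 degrees per minute.
At 2:20: (2) x 30 + 20 x 0.5 = 60 + 10 = 70 degrees

Final answer: 70 degrees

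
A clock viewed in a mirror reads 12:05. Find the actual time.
Reflection across the vertical (12-6) axis maps a hand at angle A degrees to (360 - A) degrees, which sends a reading of T minutes past 12:00 to (720 - T) minutes past 12:00.
Mirror reads 12:05 = 5 minutes past 12:00.
Actual time: (720 - 5) mod 720 = 715 minutes = 11:55.

Final answer: 11:55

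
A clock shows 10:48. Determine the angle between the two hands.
Hour hand position: 10 x 30 + 48 x 0.5 = 324 degrees
Minute hand position: 48 x 6 = 288 degrees
Difference: |324 - 288| = 36 degrees
The angle between the hands is 36 degrees

Final answer: 36 degrees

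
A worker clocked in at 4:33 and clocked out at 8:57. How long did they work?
From 4:33 to 8:57:
(8 x 60 + 57) - (4 x 60 + 33) = 537 - 273 = 264 minutes
= 4 hours and 24 minutes

Final answer: 4 hours and 24 minutes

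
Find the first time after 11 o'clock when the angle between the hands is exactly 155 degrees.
At t minutes past 11:00, the hour hand is at 30 x 11 + 0.5t degrees and the minute hand is at 6t degrees.
The smaller angle between them is 155 degrees when |30H - 5.5t| = 155 or |30H - 5.5t| = 205.
With H = 11, solve 30 x 11 - 5.5t = +/- target for each target:
  t = (30 x 11 - 155) / 5.5 = 31.82
  t = (30 x 11 + 155) / 5.5 = 88.18 (outside (0, 60))
  t = (30 x 11 - 205) / 5.5 = 22.73
  t = (30 x 11 + 205) / 5.5 = 97.27 (outside (0, 60))
Valid solutions in (0, 60): {22.73, 31.82} minutes.
The first occurrence is t = 22.73 minutes.
The hands form a 155-degree angle at 22.73 minutes past 11:00.

Final answer: 22.73 minutes past 11:00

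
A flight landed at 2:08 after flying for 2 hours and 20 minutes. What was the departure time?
Starting time: 2:08 = 128 total minutes past 12:00
Subtracting: 2 hours and 20 minutes = 140 minutes
128 - 140 = -12 (negative, add 12 hours = 720) = 708 minutes
= 11 hours and 48 minutes past 12:00 = 11:48

Final answer: 11:48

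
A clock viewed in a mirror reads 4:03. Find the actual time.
Reflection across the vertical (12-6) axis maps a hand at angle A degrees to (360 - A) degrees, which sends a reading of T minutes past 12:00 to (720 - T) minutes past 12:00.
Mirror reads 4:03 = 243 minutes past 12:00.
Actual time: (720 - 243) mod 720 = 477 minutes = 7:57.

Final answer: 7:57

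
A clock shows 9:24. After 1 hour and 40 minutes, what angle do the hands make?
First find the time 1 hour and 40 minutes after 9:24.
Total minutes: 9 x 60 + 24 + 1 x 60 + 40 = 664.
664 mod 720 = 664 minutes = 11:04.
Now compute the angle at 11:04:
Hour hand: 11 x 30 + 4 x 0.5 = 332 degrees
Minute hand: 4 x 6 = 24 degrees
Difference: |332 - 24| = 308 degrees
Smaller angle: 360 - 308 = 52 degrees

Final answer: 52 degrees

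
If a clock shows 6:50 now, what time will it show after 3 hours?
Starting time: 6:50
Adding 0 minutes to 50 minutes: 50 + 0 = 50 minutes
Adding 3 hours: 6 + 3 = 9
Final time: 9:50

Final answer: 9:50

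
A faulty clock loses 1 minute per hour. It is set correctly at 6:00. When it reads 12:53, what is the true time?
For every 60 true minutes, the faulty clock advances 59 minutes, so 1 faulty-clock minute corresponds to 60/59 true minutes.
From 6:00 to 12:53 on the faulty dial is 413 minutes.
True elapsed: 413 x 60/59 = 420 minutes = 7 hours.
True time: 6:00 + 7 hours = 1:00.

Final answer: 1:00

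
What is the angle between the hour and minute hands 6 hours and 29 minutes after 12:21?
First find the time 6 hours and 29 minutes after 12:21.
Total minutes: 12 x 60 + 21 + 6 x 60 + 29 = 1130.
1130 mod 720 = 410 minutes = 6:50.
Now compute the angle at 6:50:
Hour hand: 6 x 30 + 50 x 0.5 = 205 degrees
Minute hand: 50 x 6 = 300 degrees
Difference: |205 - 300| = 95 degrees
The angle is 95 degrees

Final answer: 95 degrees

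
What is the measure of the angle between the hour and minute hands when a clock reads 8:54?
Hour hand position: 8 x 30 + 54 x 0.5 = 267 degrees
Minute hand position: 54 x 6 = 324 degrees
Difference: |267 - 324| = 57 degrees
The angle between the hands is 57 degrees

Final answer: 57 degrees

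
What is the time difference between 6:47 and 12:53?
From 6:47 to 12:53:
(12 x 60 + 53) - (6 x 60 + 47) = 773 - 407 = 366 minutes
= 6 hours and 6 minutes

Final answer: 6 hours and 6 minutes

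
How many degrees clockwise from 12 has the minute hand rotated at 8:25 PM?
The minute hand moves 6 degrees per minute.
At 8:25: 25 x 6 = 150 degrees

Final answer: 150 degrees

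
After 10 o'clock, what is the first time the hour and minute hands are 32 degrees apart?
At t minutes past 10:00, the hour hand is at 30 x 10 + 0.5t degrees and the minute hand is at 6t degrees.
The smaller angle between them is 32 degrees when |30H - 5.5t| = 32 or |30H - 5.5t| = 328.
With H = 10, solve 30 x 10 - 5.5t = +/- target for each target:
  t = (30 x 10 - 32) / 5.5 = 48.73
  t = (30 x 10 + 32) / 5.5 = 60.36 (outside (0, 60))
  t = (30 x 10 - 328) / 5.5 = -5.09 (outside (0, 60))
  t = (30 x 10 + 328) / 5.5 = 114.18 (outside (0, 60))
Valid solutions in (0, 60): {48.73} minutes.
The first occurrence is t = 48.73 minutes.
The hands form a 32-degree angle at 48.73 minutes past 10:00.

Final answer: 48.73 minutes past 10:00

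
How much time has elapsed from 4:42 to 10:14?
From 4:42 to 10:14:
(10 x 60 + 14) - (4 x 60 + 42) = 614 - 282 = 332 minutes
= 5 hours and 32 minutes

Final answer: 5 hours and 32 minutes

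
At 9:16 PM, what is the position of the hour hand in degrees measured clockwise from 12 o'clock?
The hour hand moves 30 degrees per hour and 0.5 degrees per minute.
At 9:16: (9) x 30 + 16 x 0.5 = 270 + 8 = 278 degrees

Final answer: 278 degrees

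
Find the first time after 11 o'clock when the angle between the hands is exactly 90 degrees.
At t minutes past 11:00, the hour hand is at 30 x 11 + 0.5t degrees and the minute hand is at 6t degrees.
The smaller angle between them is 90 degrees when |30H - 5.5t| = 90 or |30H - 5.5t| = 270.
With H = 11, solve 30 x 11 - 5.5t = +/- target for each target:
  t = (30 x 11 - 90) / 5.5 = 43.64
  t = (30 x 11 + 90) / 5.5 = 76.36 (outside (0, 60))
  t = (30 x 11 - 270) / 5.5 = 10.91
  t = (30 x 11 + 270) / 5.5 = 109.09 (outside (0, 60))
Valid solutions in (0, 60): {10.91, 43.64} minutes.
The first occurrence is t = 10.91 minutes.
The hands form a 90-degree angle at 10.91 minutes past 11:00.

Final answer: 10.91 minutes past 11:00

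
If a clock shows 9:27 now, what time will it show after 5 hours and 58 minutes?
Starting time: 9:27
Adding 58 minutes to 27 minutes: 27 + 58 = 85 minutes = 1 hour and 25 minutes
Adding 5 hours: 9 + 5 + 1 (carry) = 15 - 12 = 3
Final time: 3:25

Final answer: 3:25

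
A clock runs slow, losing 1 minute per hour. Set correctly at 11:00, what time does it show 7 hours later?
For every 60 true minutes, the faulty clock advances 60 - 1 = 59 minutes.
True elapsed: 7 hours = 420 minutes.
Faulty clock advances: 420 x 59/60 = 413 minutes (drift: 7 minutes behind).
Shown time: 11:00 + 413 minutes = 5:53.

Final answer: 5:53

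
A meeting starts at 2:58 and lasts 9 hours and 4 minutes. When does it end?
Starting time: 2:58
Adding 4 minutes to 58 minutes: 58 + 4 = 62 minutes = 1 hour and 2 minutes
Adding 9 hours: 2 + 9 + 1 (carry) = 12
Final time: 12:02

Final answer: 12:02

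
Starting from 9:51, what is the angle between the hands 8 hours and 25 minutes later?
First find the time 8 hours and 25 minutes after 9:51.
Total minutes: 9 x 60 + 51 + 8 x 60 + 25 = 1096.
1096 mod 720 = 376 minutes = 6:16.
Now compute the angle at 6:16:
Hour hand: 6 x 30 + 16 x 0.5 = 188 degrees
Minute hand: 16 x 6 = 96 degrees
Difference: |188 - 96| = 92 degrees
The angle is 92 degrees

Final answer: 92 degrees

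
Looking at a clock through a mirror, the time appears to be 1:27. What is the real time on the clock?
Reflection across the vertical (12-6) axis maps a hand at angle A degrees to (360 - A) degrees, which sends a reading of T minutes past 12:00 to (720 - T) minutes past 12:00.
Mirror reads 1:27 = 87 minutes past 12:00.
Actual time: (720 - 87) mod 720 = 633 minutes = 10:33.

Final answer: 10:33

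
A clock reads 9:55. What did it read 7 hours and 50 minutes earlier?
Starting time: 9:55 = 595 total minutes past 12:00
Subtracting: 7 hours and 50 minutes = 470 minutes
595 - 470 = 125 minutes
= 2 hours and 5 minutes past 12:00 = 2:05

Final answer: 2:05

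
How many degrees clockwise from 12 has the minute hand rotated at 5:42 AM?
The minute hand moves 6 degrees per minute.
At 5:42: 42 x 6 = 252 degrees

Final answer: 252 degrees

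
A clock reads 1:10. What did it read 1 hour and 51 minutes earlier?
Starting time: 1:10 = 70 total minutes past 12:00
Subtracting: 1 hour and 51 minutes = 111 minutes
70 - 111 = -41 (negative, add 12 hours = 720) = 679 minutes
= 11 hours and 19 minutes past 12:00 = 11:19

Final answer: 11:19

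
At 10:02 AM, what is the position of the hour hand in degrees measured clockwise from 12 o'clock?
The hour hand moves 30 degrees per hour and 0.5 degrees per minute.
At 10:02: (10) x 30 + 2 x 0.5 = 300 + 1 = 301 degrees

Final answer: 301 degrees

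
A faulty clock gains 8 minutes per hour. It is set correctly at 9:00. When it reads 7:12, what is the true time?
For every 60 true minutes, the faulty clock advances 68 minutes, so 1 faulty-clock minute corresponds to 60/68 true minutes.
From 9:00 to 7:12 on the faulty dial is 612 minutes.
True elapsed: 612 x 60/68 = 540 minutes = 9 hours.
True time: 9:00 + 9 hours = 6:00.

Final answer: 6:00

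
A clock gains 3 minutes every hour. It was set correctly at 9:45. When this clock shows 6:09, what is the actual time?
For every 60 true minutes, the faulty clock advances 63 minutes, so 1 faulty-clock minute corresponds to 60/63 true minutes.
From 9:45 to 6:09 on the faulty dial is 504 minutes.
True elapsed: 504 x 60/63 = 480 minutes = 8 hours.
True time: 9:45 + 8 hours = 5:45.

Final answer: 5:45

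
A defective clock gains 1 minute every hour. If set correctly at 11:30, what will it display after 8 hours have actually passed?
For every 60 true minutes, the faulty clock advances 60 + 1 = 61 minutes.
True elapsed: 8 hours = 480 minutes.
Faulty clock advances: 480 x 61/60 = 488 minutes (drift: 8 minutes ahead).
Shown time: 11:30 + 488 minutes = 7:38.

Final answer: 7:38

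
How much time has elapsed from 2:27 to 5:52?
From 2:27 to 5:52:
(5 x 60 + 52) - (2 x 60 + 27) = 352 - 147 = 205 minutes
= 3 hours and 25 minutes

Final answer: 3 hours and 25 minutes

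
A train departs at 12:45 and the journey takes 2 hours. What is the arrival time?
Starting time: 12:45
Adding 0 minutes to 45 minutes: 45 + 0 = 45 minutes
Adding 2 hours: 12 + 2 = 14 - 12 = 2
Final time: 2:45

Final answer: 2:45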